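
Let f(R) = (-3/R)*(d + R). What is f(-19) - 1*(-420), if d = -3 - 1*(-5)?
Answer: 7929/19 ≈ 417.32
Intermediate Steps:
d = 2 (d = -3 + 5 = 2)
f(R) = -3*(2 + R)/R (f(R) = (-3/R)*(2 + R) = -3*(2 + R)/R)
f(-19) - 1*(-420) = (-3 - 6/(-19)) - 1*(-420) = (-3 - 6*(-1/19)) + 420 = (-3 + 6/19) + 420 = -51/19 + 420 = 7929/19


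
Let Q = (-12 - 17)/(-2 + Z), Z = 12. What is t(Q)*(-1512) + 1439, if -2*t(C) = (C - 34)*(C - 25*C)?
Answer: -48503761/25 ≈ -1.9402e+6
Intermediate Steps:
Q = -29/10 (Q = (-12 - 17)/(-2 + 12) = -29/10 ≈ -2.9000)
t(C) = 12*C*(-34 + C) (t(C) = -(C - 34)*(C - 25*C)/2 = -(-34 + C)*(-24*C)/2 = -(-12)*C*(-34 + C) = 12*C*(-34 + C))
t(Q)*(-1512) + 1439 = (12*(-29/10)*(-34 - 29/10))*(-1512) + 1439 = (12*(-29/10)*(-369/10))*(-1512) + 1439 = (32103/25)*(-1512) + 1439 = -48539736/25 + 1439 = -48503761/25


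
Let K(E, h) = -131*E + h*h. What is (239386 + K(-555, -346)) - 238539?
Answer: 193268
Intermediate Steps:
K(E, h) = h² - 131*E (K(E, h) = -131*E + h² = h² - 131*E)
(239386 + K(-555, -346)) - 238539 = (239386 + ((-346)² - 131*(-555))) - 238539 = (239386 + (119716 + 72705)) - 238539 = (239386 + 192421) - 238539 = 431807 - 238539 = 193268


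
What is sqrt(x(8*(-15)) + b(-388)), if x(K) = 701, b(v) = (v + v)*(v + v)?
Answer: sqrt(602877) ≈ 776.45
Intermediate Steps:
b(v) = 4*v**2 (b(v) = (2*v)*(2*v) = 4*v**2)
sqrt(x(8*(-15)) + b(-388)) = sqrt(701 + 4*(-388)**2) = sqrt(701 + 4*150544) = sqrt(701 + 602176) = sqrt(602877)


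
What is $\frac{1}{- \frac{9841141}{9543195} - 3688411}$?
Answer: $- \frac{9543195}{35199235254286} \approx -2.7112 \cdot 10^{-7}$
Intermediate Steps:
$\frac{1}{- \frac{9841141}{9543195} - 3688411} = \frac{1}{- \frac{35199235254286}{9543195}} = - \frac{9543195}{35199235254286}$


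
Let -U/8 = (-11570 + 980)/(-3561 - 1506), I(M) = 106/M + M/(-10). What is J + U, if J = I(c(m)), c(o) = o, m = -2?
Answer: -587096/8445 ≈ -69.520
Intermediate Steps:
I(M) = 106/M - M/10 (I(M) = 106/M + M*(-1/10) = 106/M - M/10)
J = -264/5 (J = 106/(-2) - 1/10*(-2) = 106*(-1/2) + 1/5 = -53 + 1/5 = -264/5 ≈ -52.800)
U = -28240/1689 (U = -8*(-11570 + 980)/(-3561 - 1506) = -(-84720)/(-5067) = -(-84720)*(-1)/5067 = -8*3530/1689 = -28240/1689 ≈ -16.720)
J + U = -264/5 - 28240/1689 = -587096/8445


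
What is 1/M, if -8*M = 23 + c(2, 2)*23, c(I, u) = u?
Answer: -8/69 ≈ -0.11594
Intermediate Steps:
M = -69/8 (M = -(23 + 2*23)/8 = -(23 + 46)/8 = -1/8*69 = -69/8 ≈ -8.6250)
1/M = 1/(-69/8) = -8/69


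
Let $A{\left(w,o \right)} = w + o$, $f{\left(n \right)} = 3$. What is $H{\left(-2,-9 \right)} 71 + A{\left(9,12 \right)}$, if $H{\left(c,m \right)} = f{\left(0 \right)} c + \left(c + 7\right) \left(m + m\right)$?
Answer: $-6795$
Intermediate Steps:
$H{\left(c,m \right)} = 3 c + 2 m \left(7 + c\right)$ ($H{\left(c,m \right)} = 3 c + \left(c + 7\right) \left(m + m\right) = 3 c + \left(7 + c\right) 2 m = 3 c + 2 m \left(7 + c\right)$)
$A{\left(w,o \right)} = o + w$
$H{\left(-2,-9 \right)} 71 + A{\left(9,12 \right)} = \left(3 \left(-2\right) + 14 \left(-9\right) + 2 \left(-2\right) \left(-9\right)\right) 71 + \left(12 + 9\right) = \left(-6 - 126 + 36\right) 71 + 21 = \left(-96\right) 71 + 21 = -6816 + 21 = -6795$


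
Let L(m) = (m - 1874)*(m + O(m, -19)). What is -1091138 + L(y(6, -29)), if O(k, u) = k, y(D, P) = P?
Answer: -980764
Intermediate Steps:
L(m) = 2*m*(-1874 + m) (L(m) = (m - 1874)*(m + m) = (-1874 + m)*(2*m) = 2*m*(-1874 + m))
-1091138 + L(y(6, -29)) = -1091138 + 2*(-29)*(-1874 - 29) = -1091138 + 2*(-29)*(-1903) = -1091138 + 110374 = -980764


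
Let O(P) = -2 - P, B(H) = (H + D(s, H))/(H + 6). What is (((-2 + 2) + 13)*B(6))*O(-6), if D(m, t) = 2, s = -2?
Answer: 104/3 ≈ 34.667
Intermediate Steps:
B(H) = (2 + H)/(6 + H) (B(H) = (H + 2)/(H + 6) = (2 + H)/(6 + H))
(((-2 + 2) + 13)*B(6))*O(-6) = (((-2 + 2) + 13)*((2 + 6)/(6 + 6)))*(-2 - 1*(-6)) = ((0 + 13)*(8/12))*(-2 + 6) = (13*((1/12)*8))*4 = (13*(⅔))*4 = (26/3)*4 = 104/3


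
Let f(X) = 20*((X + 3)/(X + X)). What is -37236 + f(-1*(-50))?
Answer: -186127/5 ≈ -37225.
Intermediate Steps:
f(X) = 10*(3 + X)/X (f(X) = 20*((3 + X)/((2*X))) = 20*((3 + X)*(1/(2*X))) = 20*((3 + X)/(2*X)) = 10*(3 + X)/X)
-37236 + f(-1*(-50)) = -37236 + (10 + 30/((-1*(-50)))) = -37236 + (10 + 30/50) = -37236 + (10 + 30*(1/50)) = -37236 + (10 + ⅗) = -37236 + 53/5 = -186127/5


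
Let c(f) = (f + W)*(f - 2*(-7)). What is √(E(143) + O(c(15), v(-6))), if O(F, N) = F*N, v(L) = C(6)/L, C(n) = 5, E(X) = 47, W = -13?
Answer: 2*I*√3/3 ≈ 1.1547*I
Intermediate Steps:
v(L) = 5/L
c(f) = (-13 + f)*(14 + f) (c(f) = (f - 13)*(f - 2*(-7)) = (-13 + f)*(f + 14) = (-13 + f)*(14 + f))
√(E(143) + O(c(15), v(-6))) = √(47 + (-182 + 15 + 15²)*(5/(-6))) = √(47 + (-182 + 15 + 225)*(5*(-⅙))) = √(47 + 58*(-⅚)) = √(47 - 145/3) = √(-4/3) = 2*I*√3/3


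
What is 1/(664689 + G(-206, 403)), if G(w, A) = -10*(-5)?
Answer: 1/664739 ≈ 1.5043e-6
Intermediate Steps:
G(w, A) = 50
1/(664689 + G(-206, 403)) = 1/(664689 + 50) = 1/664739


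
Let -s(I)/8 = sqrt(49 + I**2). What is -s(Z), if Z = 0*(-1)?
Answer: 56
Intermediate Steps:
Z = 0
s(I) = -8*sqrt(49 + I**2)
-s(Z) = -(-8)*sqrt(49 + 0**2) = -(-8)*sqrt(49 + 0) = -(-8)*sqrt(49) = -(-8)*7 = -1*(-56) = 56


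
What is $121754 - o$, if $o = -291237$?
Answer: $412991$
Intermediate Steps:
$121754 - o = 121754 - -291237 = 121754 + 291237 = 412991$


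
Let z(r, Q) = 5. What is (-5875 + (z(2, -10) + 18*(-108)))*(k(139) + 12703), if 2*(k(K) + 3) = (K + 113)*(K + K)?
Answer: -372946592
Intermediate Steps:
k(K) = -3 + K*(113 + K) (k(K) = -3 + ((K + 113)*(K + K))/2 = -3 + ((113 + K)*(2*K))/2 = -3 + (2*K*(113 + K))/2 = -3 + K*(113 + K))
(-5875 + (z(2, -10) + 18*(-108)))*(k(139) + 12703) = (-5875 + (5 + 18*(-108)))*((-3 + 139**2 + 113*139) + 12703) = (-5875 + (5 - 1944))*((-3 + 19321 + 15707) + 12703) = (-5875 - 1939)*(35025 + 12703) = -7814*47728 = -372946592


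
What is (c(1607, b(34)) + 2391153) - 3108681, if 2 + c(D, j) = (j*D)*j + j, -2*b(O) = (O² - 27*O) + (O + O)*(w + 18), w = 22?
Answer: 3514498678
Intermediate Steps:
b(O) = -53*O/2 - O²/2 (b(O) = -((O² - 27*O) + (O + O)*(22 + 18))/2 = -((O² - 27*O) + (2*O)*40)/2 = -((O² - 27*O) + 80*O)/2 = -(O² + 53*O)/2 = -53*O/2 - O²/2)
c(D, j) = -2 + j + D*j² (c(D, j) = -2 + ((j*D)*j + j) = -2 + ((D*j)*j + j) = -2 + (D*j² + j) = -2 + (j + D*j²) = -2 + j + D*j²)
(c(1607, b(34)) + 2391153) - 3108681 = ((-2 - ½*34*(53 + 34) + 1607*(-½*34*(53 + 34))²) + 2391153) - 3108681 = ((-2 - ½*34*87 + 1607*(-½*34*87)²) + 2391153) - 3108681 = ((-2 - 1479 + 1607*(-1479)²) + 2391153) - 3108681 = ((-2 - 1479 + 1607*2187441) + 2391153) - 3108681 = ((-2 - 1479 + 3515217687) + 2391153) - 3108681 = (3515216206 + 2391153) - 3108681 = 3517607359 - 3108681 = 3514498678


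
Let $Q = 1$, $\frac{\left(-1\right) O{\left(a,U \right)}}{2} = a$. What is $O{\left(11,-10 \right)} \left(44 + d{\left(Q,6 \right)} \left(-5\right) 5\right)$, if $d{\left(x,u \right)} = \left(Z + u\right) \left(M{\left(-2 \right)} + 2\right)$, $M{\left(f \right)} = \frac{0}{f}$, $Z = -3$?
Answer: $2332$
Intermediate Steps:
$O{\left(a,U \right)} = - 2 a$
$M{\left(f \right)} = 0$
$d{\left(x,u \right)} = -6 + 2 u$ ($d{\left(x,u \right)} = \left(-3 + u\right) \left(0 + 2\right) = \left(-3 + u\right) 2 = -6 + 2 u$)
$O{\left(11,-10 \right)} \left(44 + d{\left(Q,6 \right)} \left(-5\right) 5\right) = \left(-2\right) 11 \left(44 + \left(-6 + 2 \cdot 6\right) \left(-5\right) 5\right) = - 22 \left(44 + \left(-6 + 12\right) \left(-5\right) 5\right) = - 22 \left(44 + 6 \left(-5\right) 5\right) = - 22 \left(44 - 150\right) = \left(-22\right) \left(-106\right) = 2332$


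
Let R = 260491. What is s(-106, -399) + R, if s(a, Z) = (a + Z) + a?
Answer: 259880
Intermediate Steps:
s(a, Z) = Z + 2*a (s(a, Z) = (Z + a) + a = Z + 2*a)
s(-106, -399) + R = (-399 + 2*(-106)) + 260491 = (-399 - 212) + 260491 = -611 + 260491 = 259880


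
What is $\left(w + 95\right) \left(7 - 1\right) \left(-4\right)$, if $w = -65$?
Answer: $-720$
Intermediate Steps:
$\left(w + 95\right) \left(7 - 1\right) \left(-4\right) = \left(-65 + 95\right) \left(7 - 1\right) \left(-4\right) = 30 \cdot 6 \left(-4\right) = 30 \left(-24\right) = -720$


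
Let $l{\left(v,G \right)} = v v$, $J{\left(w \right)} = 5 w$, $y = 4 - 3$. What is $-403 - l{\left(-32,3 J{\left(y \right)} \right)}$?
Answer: $-1427$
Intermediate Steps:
$y = 1$ ($y = 4 - 3 = 1$)
$l{\left(v,G \right)} = v^{2}$
$-403 - l{\left(-32,3 J{\left(y \right)} \right)} = -403 - \left(-32\right)^{2} = -403 - 1024 = -1427$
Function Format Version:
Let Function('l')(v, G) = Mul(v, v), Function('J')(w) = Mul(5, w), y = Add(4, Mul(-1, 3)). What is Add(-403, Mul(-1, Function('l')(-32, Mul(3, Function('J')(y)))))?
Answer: -1427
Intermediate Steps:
y = 1 (y = Add(4, -3) = 1)
Function('l')(v, G) = Pow(v, 2)
Add(-403, Mul(-1, Function('l')(-32, Mul(3, Function('J')(y))))) = Add(-403, Mul(-1, Pow(-32, 2))) = Add(-403, Mul(-1, 1024)) = Add(-403, -1024) = -1427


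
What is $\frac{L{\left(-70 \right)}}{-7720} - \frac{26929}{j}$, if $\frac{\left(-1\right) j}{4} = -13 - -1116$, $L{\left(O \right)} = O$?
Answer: $\frac{2602509}{425758} \approx 6.1126$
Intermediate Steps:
$j = -4412$ ($j = - 4 \left(-13 - -1116\right) = - 4 \left(-13 + 1116\right) = \left(-4\right) 1103 = -4412$)
$\frac{L{\left(-70 \right)}}{-7720} - \frac{26929}{j} = - \frac{70}{-7720} - \frac{26929}{-4412} = \left(-70\right) \left(- \frac{1}{7720}\right) - - \frac{26929}{4412} = \frac{7}{772} + \frac{26929}{4412} = \frac{2602509}{425758}$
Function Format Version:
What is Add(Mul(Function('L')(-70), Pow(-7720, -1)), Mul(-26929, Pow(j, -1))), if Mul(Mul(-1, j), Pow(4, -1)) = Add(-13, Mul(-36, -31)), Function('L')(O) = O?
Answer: Rational(2602509, 425758) ≈ 6.1126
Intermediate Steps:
j = -4412 (j = Mul(-4, Add(-13, Mul(-36, -31))) = Mul(-4, Add(-13, 1116)) = Mul(-4, 1103) = -4412)
Add(Mul(Function('L')(-70), Pow(-7720, -1)), Mul(-26929, Pow(j, -1))) = Add(Mul(-70, Pow(-7720, -1)), Mul(-26929, Pow(-4412, -1))) = Add(Mul(-70, Rational(-1, 7720)), Mul(-26929, Rational(-1, 4412))) = Add(Rational(7, 772), Rational(26929, 4412)) = Rational(2602509, 425758)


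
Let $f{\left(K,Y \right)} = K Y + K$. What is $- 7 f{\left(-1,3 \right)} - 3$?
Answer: $25$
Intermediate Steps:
$f{\left(K,Y \right)} = K + K Y$
$- 7 f{\left(-1,3 \right)} - 3 = - 7 \left(- (1 + 3)\right) - 3 = - 7 \left(\left(-1\right) 4\right) - 3 = \left(-7\right) \left(-4\right) - 3 = 28 - 3 = 25$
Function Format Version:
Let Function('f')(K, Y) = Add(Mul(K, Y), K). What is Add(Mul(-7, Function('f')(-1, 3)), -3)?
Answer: 25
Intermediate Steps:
Function('f')(K, Y) = Add(K, Mul(K, Y))
Add(Mul(-7, Function('f')(-1, 3)), -3) = Add(Mul(-7, Mul(-1, Add(1, 3))), -3) = Add(Mul(-7, Mul(-1, 4)), -3) = Add(Mul(-7, -4), -3) = Add(28, -3) = 25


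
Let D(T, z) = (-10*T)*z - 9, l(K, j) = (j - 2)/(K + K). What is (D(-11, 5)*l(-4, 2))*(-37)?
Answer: 0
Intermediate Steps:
l(K, j) = (-2 + j)/(2*K) (l(K, j) = (-2 + j)/((2*K)) = (-2 + j)*(1/(2*K)) = (-2 + j)/(2*K))
D(T, z) = -9 - 10*T*z (D(T, z) = -10*T*z - 9 = -9 - 10*T*z)
(D(-11, 5)*l(-4, 2))*(-37) = ((-9 - 10*(-11)*5)*((½)*(-2 + 2)/(-4)))*(-37) = ((-9 + 550)*((½)*(-¼)*0))*(-37) = (541*0)*(-37) = 0*(-37) = 0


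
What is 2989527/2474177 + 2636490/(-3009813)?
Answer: 824924769907/2482270032967 ≈ 0.33233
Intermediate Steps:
2989527/2474177 + 2636490/(-3009813) = 2989527*(1/2474177) + 2636490*(-1/3009813) = 2989527/2474177 - 878830/1003271 = 824924769907/2482270032967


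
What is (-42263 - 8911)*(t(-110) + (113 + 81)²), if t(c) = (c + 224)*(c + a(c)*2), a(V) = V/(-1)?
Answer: -2567706624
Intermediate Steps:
a(V) = -V (a(V) = V*(-1) = -V)
t(c) = -c*(224 + c) (t(c) = (c + 224)*(c - c*2) = (224 + c)*(c - 2*c) = (224 + c)*(-c) = -c*(224 + c))
(-42263 - 8911)*(t(-110) + (113 + 81)²) = (-42263 - 8911)*(-110*(-224 - 1*(-110)) + (113 + 81)²) = -51174*(-110*(-224 + 110) + 194²) = -51174*(-110*(-114) + 37636) = -51174*(12540 + 37636) = -51174*50176 = -2567706624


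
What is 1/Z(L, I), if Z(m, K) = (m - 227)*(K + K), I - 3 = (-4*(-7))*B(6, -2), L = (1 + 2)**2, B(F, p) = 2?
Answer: -1/25724 ≈ -3.8874e-5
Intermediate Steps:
L = 9 (L = 3**2 = 9)
I = 59 (I = 3 - 4*(-7)*2 = 3 + 28*2 = 3 + 56 = 59)
Z(m, K) = 2*K*(-227 + m) (Z(m, K) = (-227 + m)*(2*K) = 2*K*(-227 + m))
1/Z(L, I) = 1/(2*59*(-227 + 9)) = 1/(2*59*(-218)) = 1/(-25724) = -1/25724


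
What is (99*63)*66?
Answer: 411642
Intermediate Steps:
(99*63)*66 = 6237*66 = 411642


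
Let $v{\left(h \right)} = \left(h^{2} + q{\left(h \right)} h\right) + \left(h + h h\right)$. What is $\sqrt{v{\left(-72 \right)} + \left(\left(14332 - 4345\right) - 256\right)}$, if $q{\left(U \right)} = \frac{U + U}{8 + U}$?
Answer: $\sqrt{19865} \approx 140.94$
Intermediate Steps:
$q{\left(U \right)} = \frac{2 U}{8 + U}$
$v{\left(h \right)} = h + 2 h^{2} + \frac{2 h^{2}}{8 + h}$ ($v{\left(h \right)} = \left(h^{2} + \frac{2 h}{8 + h} h\right) + \left(h + h h\right) = \left(h^{2} + \frac{2 h^{2}}{8 + h}\right) + \left(h + h^{2}\right) = h + 2 h^{2} + \frac{2 h^{2}}{8 + h}$)
$\sqrt{v{\left(-72 \right)} + \left(\left(14332 - 4345\right) - 256\right)} = \sqrt{- \frac{72 \left(8 + 2 \left(-72\right)^{2} + 19 \left(-72\right)\right)}{8 - 72} + \left(\left(14332 - 4345\right) - 256\right)} = \sqrt{- \frac{72 \left(8 + 2 \cdot 5184 - 1368\right)}{-64} + \left(9987 - 256\right)} = \sqrt{\left(-72\right) \left(- \frac{1}{64}\right) \left(8 + 10368 - 1368\right) + 9731} = \sqrt{\left(-72\right) \left(- \frac{1}{64}\right) 9008 + 9731} = \sqrt{10134 + 9731} = \sqrt{19865}$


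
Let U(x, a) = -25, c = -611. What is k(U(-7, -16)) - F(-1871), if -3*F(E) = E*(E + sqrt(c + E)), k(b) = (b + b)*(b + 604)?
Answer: 3413791/3 - 1871*I*sqrt(2482)/3 ≈ 1.1379e+6 - 31071.0*I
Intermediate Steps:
k(b) = 2*b*(604 + b) (k(b) = (2*b)*(604 + b) = 2*b*(604 + b))
F(E) = -E*(E + sqrt(-611 + E))/3
k(U(-7, -16)) - F(-1871) = 2*(-25)*(604 - 25) - (-1)*(-1871)*(-1871 + sqrt(-611 - 1871))/3 = 2*(-25)*579 - (-1)*(-1871)*(-1871 + sqrt(-2482))/3 = -28950 - (-1)*(-1871)*(-1871 + I*sqrt(2482))/3 = -28950 - (-3500641/3 + 1871*I*sqrt(2482)/3) = -28950 + (3500641/3 - 1871*I*sqrt(2482)/3) = 3413791/3 - 1871*I*sqrt(2482)/3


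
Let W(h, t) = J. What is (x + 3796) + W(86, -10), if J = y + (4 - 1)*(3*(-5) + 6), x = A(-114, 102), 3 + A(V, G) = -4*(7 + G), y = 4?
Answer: 3334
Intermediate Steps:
A(V, G) = -31 - 4*G (A(V, G) = -3 - 4*(7 + G) = -3 + (-28 - 4*G) = -31 - 4*G)
x = -439 (x = -31 - 4*102 = -31 - 408 = -439)
J = -23 (J = 4 + (4 - 1)*(3*(-5) + 6) = 4 + 3*(-15 + 6) = 4 + 3*(-9) = 4 - 27 = -23)
W(h, t) = -23
(x + 3796) + W(86, -10) = (-439 + 3796) - 23 = 3357 - 23 = 3334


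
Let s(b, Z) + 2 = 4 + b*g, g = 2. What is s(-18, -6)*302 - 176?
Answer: -10444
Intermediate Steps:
s(b, Z) = 2 + 2*b (s(b, Z) = -2 + (4 + b*2) = -2 + (4 + 2*b) = 2 + 2*b)
s(-18, -6)*302 - 176 = (2 + 2*(-18))*302 - 176 = (2 - 36)*302 - 176 = -34*302 - 176 = -10268 - 176 = -10444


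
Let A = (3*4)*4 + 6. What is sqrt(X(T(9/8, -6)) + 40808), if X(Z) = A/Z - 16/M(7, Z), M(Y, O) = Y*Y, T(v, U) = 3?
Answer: 17*sqrt(6922)/7 ≈ 202.05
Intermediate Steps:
M(Y, O) = Y**2
A = 54 (A = 12*4 + 6 = 48 + 6 = 54)
X(Z) = -16/49 + 54/Z (X(Z) = 54/Z - 16/(7**2) = 54/Z - 16/49 = -16/49 + 54/Z)
sqrt(X(T(9/8, -6)) + 40808) = sqrt((-16/49 + 54/3) + 40808) = sqrt((-16/49 + 54*(1/3)) + 40808) = sqrt((-16/49 + 18) + 40808) = sqrt(866/49 + 40808) = sqrt(2000458/49) = 17*sqrt(6922)/7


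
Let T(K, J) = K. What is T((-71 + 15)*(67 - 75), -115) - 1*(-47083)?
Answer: 47531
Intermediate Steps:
T((-71 + 15)*(67 - 75), -115) - 1*(-47083) = (-71 + 15)*(67 - 75) - 1*(-47083) = -56*(-8) + 47083 = 448 + 47083 = 47531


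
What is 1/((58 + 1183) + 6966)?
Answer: 1/8207 ≈ 0.00012185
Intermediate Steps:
1/((58 + 1183) + 6966) = 1/(1241 + 6966) = 1/8207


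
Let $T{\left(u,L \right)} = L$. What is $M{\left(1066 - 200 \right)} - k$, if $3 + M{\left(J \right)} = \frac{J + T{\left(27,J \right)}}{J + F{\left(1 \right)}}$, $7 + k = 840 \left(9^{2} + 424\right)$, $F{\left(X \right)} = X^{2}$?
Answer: $- \frac{367776200}{867} \approx -4.2419 \cdot 10^{5}$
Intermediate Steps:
$k = 424193$ ($k = -7 + 840 \left(9^{2} + 424\right) = -7 + 840 \left(81 + 424\right) = -7 + 840 \cdot 505 = -7 + 424200 = 424193$)
$M{\left(J \right)} = -3 + \frac{2 J}{1 + J}$ ($M{\left(J \right)} = -3 + \frac{J + J}{J + 1^{2}} = -3 + \frac{2 J}{J + 1} = -3 + \frac{2 J}{1 + J}$)
$M{\left(1066 - 200 \right)} - k = \frac{-3 - \left(1066 - 200\right)}{1 + \left(1066 - 200\right)} - 424193 = \frac{-3 - 866}{1 + 866} - 424193 = \frac{-3 - 866}{867} - 424193 = \frac{1}{867} \left(-869\right) - 424193 = - \frac{869}{867} - 424193 = - \frac{367776200}{867}$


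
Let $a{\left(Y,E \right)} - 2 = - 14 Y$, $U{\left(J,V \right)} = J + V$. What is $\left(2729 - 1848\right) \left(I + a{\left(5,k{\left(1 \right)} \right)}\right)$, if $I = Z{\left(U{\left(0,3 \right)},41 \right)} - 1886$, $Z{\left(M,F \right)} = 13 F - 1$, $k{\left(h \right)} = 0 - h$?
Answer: $-1252782$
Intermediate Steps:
$k{\left(h \right)} = - h$
$a{\left(Y,E \right)} = 2 - 14 Y$
$Z{\left(M,F \right)} = -1 + 13 F$
$I = -1354$ ($I = \left(-1 + 13 \cdot 41\right) - 1886 = \left(-1 + 533\right) - 1886 = 532 - 1886 = -1354$)
$\left(2729 - 1848\right) \left(I + a{\left(5,k{\left(1 \right)} \right)}\right) = \left(2729 - 1848\right) \left(-1354 + \left(2 - 70\right)\right) = 881 \left(-1354 + \left(2 - 70\right)\right) = 881 \left(-1354 - 68\right) = 881 \left(-1422\right) = -1252782$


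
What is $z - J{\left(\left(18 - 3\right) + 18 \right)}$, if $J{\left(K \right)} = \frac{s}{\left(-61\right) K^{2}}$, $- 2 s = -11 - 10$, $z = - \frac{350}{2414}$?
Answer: $- \frac{7741601}{53453202} \approx -0.14483$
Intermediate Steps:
$z = - \frac{175}{1207}$ ($z = \left(-350\right) \frac{1}{2414} = - \frac{175}{1207} \approx -0.14499$)
$s = \frac{21}{2}$ ($s = - \frac{-11 - 10}{2} = \left(- \frac{1}{2}\right) \left(-21\right) = \frac{21}{2} \approx 10.5$)
$J{\left(K \right)} = - \frac{21}{122 K^{2}}$ ($J{\left(K \right)} = \frac{21}{2 \left(- 61 K^{2}\right)} = \frac{21 \left(- \frac{1}{61 K^{2}}\right)}{2} = - \frac{21}{122 K^{2}}$)
$z - J{\left(\left(18 - 3\right) + 18 \right)} = - \frac{175}{1207} - - \frac{21}{122 \left(\left(18 - 3\right) + 18\right)^{2}} = - \frac{175}{1207} - - \frac{21}{122 \left(15 + 18\right)^{2}} = - \frac{175}{1207} - - \frac{21}{122 \cdot 1089} = - \frac{175}{1207} - \left(- \frac{21}{122}\right) \frac{1}{1089} = - \frac{175}{1207} - - \frac{7}{44286} = - \frac{175}{1207} + \frac{7}{44286} = - \frac{7741601}{53453202}$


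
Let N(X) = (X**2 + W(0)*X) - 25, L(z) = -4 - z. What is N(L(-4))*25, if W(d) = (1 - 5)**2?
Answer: -625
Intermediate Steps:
W(d) = 16 (W(d) = (-4)**2 = 16)
N(X) = -25 + X**2 + 16*X (N(X) = (X**2 + 16*X) - 25 = -25 + X**2 + 16*X)
N(L(-4))*25 = (-25 + (-4 - 1*(-4))**2 + 16*(-4 - 1*(-4)))*25 = (-25 + (-4 + 4)**2 + 16*(-4 + 4))*25 = (-25 + 0**2 + 16*0)*25 = (-25 + 0 + 0)*25 = -25*25 = -625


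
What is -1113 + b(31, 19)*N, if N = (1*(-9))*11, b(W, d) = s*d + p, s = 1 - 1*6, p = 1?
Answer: 8193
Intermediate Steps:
s = -5 (s = 1 - 6 = -5)
b(W, d) = 1 - 5*d (b(W, d) = -5*d + 1 = 1 - 5*d)
N = -99 (N = -9*11 = -99)
-1113 + b(31, 19)*N = -1113 + (1 - 5*19)*(-99) = -1113 + (1 - 95)*(-99) = -1113 - 94*(-99) = -1113 + 9306 = 8193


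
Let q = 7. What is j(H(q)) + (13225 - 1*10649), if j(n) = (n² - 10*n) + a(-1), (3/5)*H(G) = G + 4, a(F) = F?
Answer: 24550/9 ≈ 2727.8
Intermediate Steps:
H(G) = 20/3 + 5*G/3 (H(G) = 5*(G + 4)/3 = 5*(4 + G)/3 = 20/3 + 5*G/3)
j(n) = -1 + n² - 10*n (j(n) = (n² - 10*n) - 1 = -1 + n² - 10*n)
j(H(q)) + (13225 - 1*10649) = (-1 + (20/3 + (5/3)*7)² - 10*(20/3 + (5/3)*7)) + (13225 - 1*10649) = (-1 + (20/3 + 35/3)² - 10*(20/3 + 35/3)) + (13225 - 10649) = (-1 + (55/3)² - 10*55/3) + 2576 = (-1 + 3025/9 - 550/3) + 2576 = 1366/9 + 2576 = 24550/9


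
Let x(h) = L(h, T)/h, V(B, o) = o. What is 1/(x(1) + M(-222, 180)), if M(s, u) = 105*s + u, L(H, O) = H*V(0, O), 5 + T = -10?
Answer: -1/23145 ≈ -4.3206e-5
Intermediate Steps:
T = -15 (T = -5 - 10 = -15)
L(H, O) = H*O
M(s, u) = u + 105*s
x(h) = -15 (x(h) = (h*(-15))/h = (-15*h)/h = -15)
1/(x(1) + M(-222, 180)) = 1/(-15 + (180 + 105*(-222))) = 1/(-15 + (180 - 23310)) = 1/(-15 - 23130) = 1/(-23145) = -1/23145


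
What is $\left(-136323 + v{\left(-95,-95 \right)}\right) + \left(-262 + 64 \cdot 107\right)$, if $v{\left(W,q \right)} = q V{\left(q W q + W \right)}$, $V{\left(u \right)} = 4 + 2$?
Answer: $-130307$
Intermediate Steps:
$V{\left(u \right)} = 6$
$v{\left(W,q \right)} = 6 q$ ($v{\left(W,q \right)} = q 6 = 6 q$)
$\left(-136323 + v{\left(-95,-95 \right)}\right) + \left(-262 + 64 \cdot 107\right) = \left(-136323 + 6 \left(-95\right)\right) + \left(-262 + 64 \cdot 107\right) = \left(-136323 - 570\right) + \left(-262 + 6848\right) = -136893 + 6586 = -130307$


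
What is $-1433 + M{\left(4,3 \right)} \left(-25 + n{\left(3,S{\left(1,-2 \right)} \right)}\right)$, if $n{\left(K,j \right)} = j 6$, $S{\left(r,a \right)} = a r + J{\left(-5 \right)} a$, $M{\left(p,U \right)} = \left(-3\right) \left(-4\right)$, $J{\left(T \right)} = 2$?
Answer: $-2165$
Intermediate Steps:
$M{\left(p,U \right)} = 12$
$S{\left(r,a \right)} = 2 a + a r$ ($S{\left(r,a \right)} = a r + 2 a = 2 a + a r$)
$n{\left(K,j \right)} = 6 j$
$-1433 + M{\left(4,3 \right)} \left(-25 + n{\left(3,S{\left(1,-2 \right)} \right)}\right) = -1433 + 12 \left(-25 + 6 \left(- 2 \left(2 + 1\right)\right)\right) = -1433 + 12 \left(-25 + 6 \left(\left(-2\right) 3\right)\right) = -1433 + 12 \left(-25 + 6 \left(-6\right)\right) = -1433 + 12 \left(-25 - 36\right) = -1433 + 12 \left(-61\right) = -1433 - 732 = -2165$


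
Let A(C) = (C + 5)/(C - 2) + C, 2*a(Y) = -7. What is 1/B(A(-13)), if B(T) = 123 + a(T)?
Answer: 2/239 ≈ 0.0083682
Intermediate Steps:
a(Y) = -7/2 (a(Y) = (½)*(-7) = -7/2)
A(C) = C + (5 + C)/(-2 + C) (A(C) = (5 + C)/(-2 + C) + C = C + (5 + C)/(-2 + C))
B(T) = 239/2 (B(T) = 123 - 7/2 = 239/2)
1/B(A(-13)) = 1/(239/2) = 2/239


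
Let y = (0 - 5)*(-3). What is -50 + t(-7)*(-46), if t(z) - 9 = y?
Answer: -1154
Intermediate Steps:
y = 15 (y = -5*(-3) = 15)
t(z) = 24 (t(z) = 9 + 15 = 24)
-50 + t(-7)*(-46) = -50 + 24*(-46) = -50 - 1104 = -1154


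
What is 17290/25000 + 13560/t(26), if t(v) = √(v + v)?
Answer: 1729/2500 + 6780*√13/13 ≈ 1881.1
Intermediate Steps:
t(v) = √2*√v (t(v) = √(2*v) = √2*√v)
17290/25000 + 13560/t(26) = 17290/25000 + 13560/((√2*√26)) = 17290*(1/25000) + 13560/((2*√13)) = 1729/2500 + 13560*(√13/26) = 1729/2500 + 6780*√13/13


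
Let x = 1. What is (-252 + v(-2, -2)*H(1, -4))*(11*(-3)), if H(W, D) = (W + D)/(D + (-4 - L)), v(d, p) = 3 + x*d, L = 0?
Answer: 66429/8 ≈ 8303.6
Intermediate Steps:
v(d, p) = 3 + d (v(d, p) = 3 + 1*d = 3 + d)
H(W, D) = (D + W)/(-4 + D) (H(W, D) = (W + D)/(D + (-4 - 1*0)) = (D + W)/(D + (-4 + 0)) = (D + W)/(D - 4) = (D + W)/(-4 + D))
(-252 + v(-2, -2)*H(1, -4))*(11*(-3)) = (-252 + (3 - 2)*((-4 + 1)/(-4 - 4)))*(11*(-3)) = (-252 + 1*(-3/(-8)))*(-33) = (-252 + 1*(-1/8*(-3)))*(-33) = (-252 + 1*(3/8))*(-33) = (-252 + 3/8)*(-33) = -2013/8*(-33) = 66429/8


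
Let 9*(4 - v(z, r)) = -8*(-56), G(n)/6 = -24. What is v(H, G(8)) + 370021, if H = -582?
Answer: 3329777/9 ≈ 3.6998e+5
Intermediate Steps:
G(n) = -144 (G(n) = 6*(-24) = -144)
v(z, r) = -412/9 (v(z, r) = 4 - (-8)*(-56)/9 = 4 - 1/9*448 = 4 - 448/9 = -412/9)
v(H, G(8)) + 370021 = -412/9 + 370021 = 3329777/9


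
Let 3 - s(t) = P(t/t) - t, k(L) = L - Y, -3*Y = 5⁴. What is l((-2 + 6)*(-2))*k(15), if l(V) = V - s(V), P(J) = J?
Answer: -1340/3 ≈ -446.67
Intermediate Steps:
Y = -625/3 (Y = -⅓*5⁴ = -⅓*625 = -625/3 ≈ -208.33)
k(L) = 625/3 + L (k(L) = L - 1*(-625/3) = L + 625/3 = 625/3 + L)
s(t) = 2 + t (s(t) = 3 - (t/t - t) = 3 - (1 - t) = 3 + (-1 + t) = 2 + t)
l(V) = -2 (l(V) = V - (2 + V) = V + (-2 - V) = -2)
l((-2 + 6)*(-2))*k(15) = -2*(625/3 + 15) = -2*670/3 = -1340/3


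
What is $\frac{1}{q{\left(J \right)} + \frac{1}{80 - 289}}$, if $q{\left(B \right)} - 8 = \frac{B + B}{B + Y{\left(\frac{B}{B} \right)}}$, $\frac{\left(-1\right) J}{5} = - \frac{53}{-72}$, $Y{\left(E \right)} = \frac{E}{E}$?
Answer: $\frac{40337}{433273} \approx 0.093098$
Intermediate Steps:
$Y{\left(E \right)} = 1$
$J = - \frac{265}{72}$ ($J = - 5 \left(- \frac{53}{-72}\right) = - 5 \left(\left(-53\right) \left(- \frac{1}{72}\right)\right) = \left(-5\right) \frac{53}{72} = - \frac{265}{72} \approx -3.6806$)
$q{\left(B \right)} = 8 + \frac{2 B}{1 + B}$ ($q{\left(B \right)} = 8 + \frac{B + B}{B + 1} = 8 + \frac{2 B}{1 + B}$)
$\frac{1}{q{\left(J \right)} + \frac{1}{80 - 289}} = \frac{1}{\frac{2 \left(4 + 5 \left(- \frac{265}{72}\right)\right)}{1 - \frac{265}{72}} + \frac{1}{80 - 289}} = \frac{1}{\frac{2 \left(4 - \frac{1325}{72}\right)}{- \frac{193}{72}} + \frac{1}{80 + \left(-1480 + 1191\right)}} = \frac{1}{2 \left(- \frac{72}{193}\right) \left(- \frac{1037}{72}\right) + \frac{1}{80 - 289}} = \frac{1}{\frac{2074}{193} + \frac{1}{-209}} = \frac{1}{\frac{2074}{193} - \frac{1}{209}} = \frac{1}{\frac{433273}{40337}} = \frac{40337}{433273}$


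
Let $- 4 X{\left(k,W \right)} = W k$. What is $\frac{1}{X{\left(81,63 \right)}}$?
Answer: $- \frac{4}{5103} \approx -0.00078385$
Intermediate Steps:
$X{\left(k,W \right)} = - \frac{W k}{4}$
$\frac{1}{X{\left(81,63 \right)}} = \frac{1}{\left(- \frac{1}{4}\right) 63 \cdot 81} = \frac{1}{- \frac{5103}{4}} = - \frac{4}{5103}$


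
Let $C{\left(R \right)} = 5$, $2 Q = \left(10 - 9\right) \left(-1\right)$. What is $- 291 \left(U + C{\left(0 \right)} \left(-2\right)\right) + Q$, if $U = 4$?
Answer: $\frac{3491}{2} \approx 1745.5$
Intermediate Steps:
$Q = - \frac{1}{2}$ ($Q = \frac{\left(10 - 9\right) \left(-1\right)}{2} = \frac{1 \left(-1\right)}{2} = \frac{1}{2} \left(-1\right) = - \frac{1}{2} \approx -0.5$)
$- 291 \left(U + C{\left(0 \right)} \left(-2\right)\right) + Q = - 291 \left(4 + 5 \left(-2\right)\right) - \frac{1}{2} = - 291 \left(4 - 10\right) - \frac{1}{2} = \left(-291\right) \left(-6\right) - \frac{1}{2} = 1746 - \frac{1}{2} = \frac{3491}{2}$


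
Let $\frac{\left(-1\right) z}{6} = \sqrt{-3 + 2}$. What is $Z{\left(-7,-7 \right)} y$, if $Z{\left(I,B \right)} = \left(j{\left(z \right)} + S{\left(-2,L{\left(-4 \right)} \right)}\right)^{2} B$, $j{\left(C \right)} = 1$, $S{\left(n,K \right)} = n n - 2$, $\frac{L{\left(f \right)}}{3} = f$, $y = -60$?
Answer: $3780$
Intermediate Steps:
$z = - 6 i$ ($z = - 6 \sqrt{-3 + 2} = - 6 \sqrt{-1} = - 6 i \approx - 6.0 i$)
$L{\left(f \right)} = 3 f$
$S{\left(n,K \right)} = -2 + n^{2}$ ($S{\left(n,K \right)} = n^{2} - 2 = -2 + n^{2}$)
$Z{\left(I,B \right)} = 9 B$ ($Z{\left(I,B \right)} = \left(1 - \left(2 - \left(-2\right)^{2}\right)\right)^{2} B = \left(1 + \left(-2 + 4\right)\right)^{2} B = \left(1 + 2\right)^{2} B = 3^{2} B = 9 B$)
$Z{\left(-7,-7 \right)} y = 9 \left(-7\right) \left(-60\right) = \left(-63\right) \left(-60\right) = 3780$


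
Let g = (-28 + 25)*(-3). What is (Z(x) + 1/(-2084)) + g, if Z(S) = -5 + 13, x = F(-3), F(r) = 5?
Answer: 35427/2084 ≈ 17.000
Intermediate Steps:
x = 5
Z(S) = 8
g = 9 (g = -3*(-3) = 9)
(Z(x) + 1/(-2084)) + g = (8 + 1/(-2084)) + 9 = (8 - 1/2084) + 9 = 16671/2084 + 9 = 35427/2084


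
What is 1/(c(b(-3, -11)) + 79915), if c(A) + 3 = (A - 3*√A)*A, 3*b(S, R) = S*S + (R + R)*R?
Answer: 7039881/611423961904 + 6777*√753/611423961904 ≈ 1.1818e-5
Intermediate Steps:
b(S, R) = S²/3 + 2*R²/3 (b(S, R) = (S*S + (R + R)*R)/3 = (S² + (2*R)*R)/3 = (S² + 2*R²)/3 = S²/3 + 2*R²/3)
c(A) = -3 + A*(A - 3*√A) (c(A) = -3 + (A - 3*√A)*A = -3 + A*(A - 3*√A))
1/(c(b(-3, -11)) + 79915) = 1/((-3 + ((⅓)*(-3)² + (⅔)*(-11)²)² - 3*((⅓)*(-3)² + (⅔)*(-11)²)^(3/2)) + 79915) = 1/((-3 + ((⅓)*9 + (⅔)*121)² - 3*((⅓)*9 + (⅔)*121)^(3/2)) + 79915) = 1/((-3 + (3 + 242/3)² - 3*(3 + 242/3)^(3/2)) + 79915) = 1/((-3 + (251/3)² - 251*√753/3) + 79915) = 1/((-3 + 63001/9 - 251*√753/3) + 79915) = 1/((62974/9 - 251*√753/3) + 79915) = 1/(782209/9 - 251*√753/3)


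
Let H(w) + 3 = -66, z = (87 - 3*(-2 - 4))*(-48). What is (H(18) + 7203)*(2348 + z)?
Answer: -19204728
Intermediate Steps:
z = -5040 (z = (87 - 3*(-6))*(-48) = (87 + 18)*(-48) = 105*(-48) = -5040)
H(w) = -69 (H(w) = -3 - 66 = -69)
(H(18) + 7203)*(2348 + z) = (-69 + 7203)*(2348 - 5040) = 7134*(-2692) = -19204728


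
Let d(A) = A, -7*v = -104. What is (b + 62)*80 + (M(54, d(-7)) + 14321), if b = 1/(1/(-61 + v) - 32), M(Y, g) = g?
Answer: 199325142/10343 ≈ 19272.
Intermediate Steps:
v = 104/7 (v = -⅐*(-104) = 104/7 ≈ 14.857)
b = -323/10343 (b = 1/(1/(-61 + 104/7) - 32) = 1/(1/(-323/7) - 32) = 1/(-7/323 - 32) = 1/(-10343/323) = -323/10343 ≈ -0.031229)
(b + 62)*80 + (M(54, d(-7)) + 14321) = (-323/10343 + 62)*80 + (-7 + 14321) = (640943/10343)*80 + 14314 = 51275440/10343 + 14314 = 199325142/10343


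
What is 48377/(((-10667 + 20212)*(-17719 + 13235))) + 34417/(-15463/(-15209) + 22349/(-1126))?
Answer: -25226318080643348171/13802698059587340 ≈ -1827.6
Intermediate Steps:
48377/(((-10667 + 20212)*(-17719 + 13235))) + 34417/(-15463/(-15209) + 22349/(-1126)) = 48377/((9545*(-4484))) + 34417/(-15463*(-1/15209) + 22349*(-1/1126)) = 48377/(-42799780) + 34417/(15463/15209 - 22349/1126) = 48377*(-1/42799780) + 34417/(-322494603/17125334) = -48377/42799780 + 34417*(-17125334/322494603) = -48377/42799780 - 589402620278/322494603 = -25226318080643348171/13802698059587340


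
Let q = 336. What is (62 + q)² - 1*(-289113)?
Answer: 447517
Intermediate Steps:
(62 + q)² - 1*(-289113) = (62 + 336)² - 1*(-289113) = 398² + 289113 = 158404 + 289113 = 447517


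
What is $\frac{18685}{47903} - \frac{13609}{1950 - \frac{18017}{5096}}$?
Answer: $- \frac{3136803245637}{475158623249} \approx -6.6016$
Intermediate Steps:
$\frac{18685}{47903} - \frac{13609}{1950 - \frac{18017}{5096}} = \frac{18685}{47903} - \frac{13609}{\frac{9919183}{5096}} = \frac{18685}{47903} - \frac{69351464}{9919183} = - \frac{3136803245637}{475158623249}$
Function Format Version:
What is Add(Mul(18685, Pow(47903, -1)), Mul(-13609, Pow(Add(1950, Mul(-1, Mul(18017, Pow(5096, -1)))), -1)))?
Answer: Rational(-3136803245637, 475158623249) ≈ -6.6016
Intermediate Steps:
Add(Mul(18685, Pow(47903, -1)), Mul(-13609, Pow(Add(1950, Mul(-1, Mul(18017, Pow(5096, -1)))), -1))) = Add(Mul(18685, Rational(1, 47903)), Mul(-13609, Pow(Add(1950, Mul(-1, Mul(18017, Rational(1, 5096)))), -1))) = Add(Rational(18685, 47903), Mul(-13609, Pow(Add(1950, Mul(-1, Rational(18017, 5096))), -1))) = Add(Rational(18685, 47903), Mul(-13609, Pow(Add(1950, Rational(-18017, 5096)), -1))) = Add(Rational(18685, 47903), Mul(-13609, Pow(Rational(9919183, 5096), -1))) = Add(Rational(18685, 47903), Mul(-13609, Rational(5096, 9919183))) = Add(Rational(18685, 47903), Rational(-69351464, 9919183)) = Rational(-3136803245637, 475158623249)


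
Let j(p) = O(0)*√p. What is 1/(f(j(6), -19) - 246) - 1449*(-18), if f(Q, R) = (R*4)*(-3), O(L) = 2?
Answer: 469475/18 ≈ 26082.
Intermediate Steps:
j(p) = 2*√p
f(Q, R) = -12*R (f(Q, R) = (4*R)*(-3) = -12*R)
1/(f(j(6), -19) - 246) - 1449*(-18) = 1/(-12*(-19) - 246) - 1449*(-18) = 1/(228 - 246) - 483*(-54) = 1/(-18) + 26082 = -1/18 + 26082 = 469475/18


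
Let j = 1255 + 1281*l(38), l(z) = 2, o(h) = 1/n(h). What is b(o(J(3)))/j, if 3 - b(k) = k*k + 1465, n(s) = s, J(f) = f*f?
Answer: -118423/309177 ≈ -0.38303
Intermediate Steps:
J(f) = f²
o(h) = 1/h
b(k) = -1462 - k² (b(k) = 3 - (k*k + 1465) = 3 - (k² + 1465) = 3 - (1465 + k²) = 3 + (-1465 - k²) = -1462 - k²)
j = 3817 (j = 1255 + 1281*2 = 1255 + 2562 = 3817)
b(o(J(3)))/j = (-1462 - (1/(3²))²)/3817 = (-1462 - (1/9)²)*(1/3817) = (-1462 - (⅑)²)*(1/3817) = (-1462 - 1*1/81)*(1/3817) = (-1462 - 1/81)*(1/3817) = -118423/81*1/3817 = -118423/309177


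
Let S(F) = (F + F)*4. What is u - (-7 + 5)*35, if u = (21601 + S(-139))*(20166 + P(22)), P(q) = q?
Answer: 413632002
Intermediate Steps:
S(F) = 8*F (S(F) = (2*F)*4 = 8*F)
u = 413631932 (u = (21601 + 8*(-139))*(20166 + 22) = (21601 - 1112)*20188 = 20489*20188 = 413631932)
u - (-7 + 5)*35 = 413631932 - (-7 + 5)*35 = 413631932 - 1*(-2)*35 = 413631932 + 2*35 = 413631932 + 70 = 413632002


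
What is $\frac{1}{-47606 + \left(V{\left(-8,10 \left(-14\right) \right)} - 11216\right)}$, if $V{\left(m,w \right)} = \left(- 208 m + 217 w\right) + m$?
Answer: $- \frac{1}{87546} \approx -1.1423 \cdot 10^{-5}$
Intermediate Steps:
$V{\left(m,w \right)} = - 207 m + 217 w$
$\frac{1}{-47606 + \left(V{\left(-8,10 \left(-14\right) \right)} - 11216\right)} = \frac{1}{-47606 + \left(\left(\left(-207\right) \left(-8\right) + 217 \cdot 10 \left(-14\right)\right) - 11216\right)} = \frac{1}{-47606 + \left(\left(1656 + 217 \left(-140\right)\right) - 11216\right)} = \frac{1}{-47606 + \left(\left(1656 - 30380\right) - 11216\right)} = \frac{1}{-47606 - 39940} = \frac{1}{-87546} = - \frac{1}{87546}$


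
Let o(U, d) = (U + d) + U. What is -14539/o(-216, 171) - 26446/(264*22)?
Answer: 12923351/252648 ≈ 51.152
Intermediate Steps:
o(U, d) = d + 2*U
-14539/o(-216, 171) - 26446/(264*22) = -14539/(171 + 2*(-216)) - 26446/(264*22) = -14539/(171 - 432) - 26446/5808 = -14539/(-261) - 26446*1/5808 = -14539*(-1/261) - 13223/2904 = 14539/261 - 13223/2904 = 12923351/252648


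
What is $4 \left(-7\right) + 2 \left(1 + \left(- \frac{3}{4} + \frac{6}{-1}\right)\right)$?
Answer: $- \frac{79}{2} \approx -39.5$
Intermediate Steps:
$4 \left(-7\right) + 2 \left(1 + \left(- \frac{3}{4} + \frac{6}{-1}\right)\right) = -28 + 2 \left(1 + \left(\left(-3\right) \frac{1}{4} + 6 \left(-1\right)\right)\right) = -28 + 2 \left(1 - \frac{27}{4}\right) = -28 + 2 \left(- \frac{23}{4}\right) = -28 - \frac{23}{2} = - \frac{79}{2}$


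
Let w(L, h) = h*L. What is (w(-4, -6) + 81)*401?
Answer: 42105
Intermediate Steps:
w(L, h) = L*h
(w(-4, -6) + 81)*401 = (-4*(-6) + 81)*401 = (24 + 81)*401 = 105*401 = 42105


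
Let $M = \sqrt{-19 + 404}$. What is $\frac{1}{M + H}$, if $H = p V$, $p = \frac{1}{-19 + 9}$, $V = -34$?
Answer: $- \frac{85}{9336} + \frac{25 \sqrt{385}}{9336} \approx 0.043438$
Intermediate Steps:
$M = \sqrt{385} \approx 19.621$
$p = - \frac{1}{10}$ ($p = \frac{1}{-10} = - \frac{1}{10} \approx -0.1$)
$H = \frac{17}{5}$ ($H = \left(- \frac{1}{10}\right) \left(-34\right) = \frac{17}{5} \approx 3.4$)
$\frac{1}{M + H} = \frac{1}{\sqrt{385} + \frac{17}{5}} = \frac{1}{\frac{17}{5} + \sqrt{385}}$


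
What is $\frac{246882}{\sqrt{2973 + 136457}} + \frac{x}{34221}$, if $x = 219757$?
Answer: $\frac{219757}{34221} + \frac{123441 \sqrt{139430}}{69715} \approx 667.59$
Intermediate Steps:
$\frac{246882}{\sqrt{2973 + 136457}} + \frac{x}{34221} = \frac{246882}{\sqrt{2973 + 136457}} + \frac{219757}{34221} = \frac{246882}{\sqrt{139430}} + 219757 \cdot \frac{1}{34221} = 246882 \frac{\sqrt{139430}}{139430} + \frac{219757}{34221} = \frac{123441 \sqrt{139430}}{69715} + \frac{219757}{34221} = \frac{219757}{34221} + \frac{123441 \sqrt{139430}}{69715}$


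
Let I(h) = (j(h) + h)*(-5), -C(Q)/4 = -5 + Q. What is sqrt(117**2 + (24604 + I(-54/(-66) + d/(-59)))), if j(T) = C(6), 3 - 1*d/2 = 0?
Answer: 2*sqrt(4033991247)/649 ≈ 195.73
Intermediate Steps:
d = 6 (d = 6 - 2*0 = 6 + 0 = 6)
C(Q) = 20 - 4*Q (C(Q) = -4*(-5 + Q) = 20 - 4*Q)
j(T) = -4 (j(T) = 20 - 4*6 = 20 - 24 = -4)
I(h) = 20 - 5*h (I(h) = (-4 + h)*(-5) = 20 - 5*h)
sqrt(117**2 + (24604 + I(-54/(-66) + d/(-59)))) = sqrt(117**2 + (24604 + (20 - 5*(-54/(-66) + 6/(-59))))) = sqrt(13689 + (24604 + (20 - 5*(-54*(-1/66) + 6*(-1/59))))) = sqrt(13689 + (24604 + (20 - 5*(9/11 - 6/59)))) = sqrt(13689 + (24604 + (20 - 5*465/649))) = sqrt(13689 + (24604 + (20 - 2325/649))) = sqrt(13689 + (24604 + 10655/649)) = sqrt(13689 + 15978651/649) = sqrt(24862812/649) = 2*sqrt(4033991247)/649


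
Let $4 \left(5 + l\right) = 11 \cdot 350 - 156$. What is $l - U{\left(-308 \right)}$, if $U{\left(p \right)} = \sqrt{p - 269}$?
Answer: $\frac{1837}{2} - i \sqrt{577} \approx 918.5 - 24.021 i$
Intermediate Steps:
$U{\left(p \right)} = \sqrt{-269 + p}$
$l = \frac{1837}{2}$ ($l = -5 + \frac{11 \cdot 350 - 156}{4} = -5 + \frac{3850 - 156}{4} = -5 + \frac{1}{4} \cdot 3694 = -5 + \frac{1847}{2} = \frac{1837}{2} \approx 918.5$)
$l - U{\left(-308 \right)} = \frac{1837}{2} - \sqrt{-269 - 308} = \frac{1837}{2} - \sqrt{-577} = \frac{1837}{2} - i \sqrt{577}$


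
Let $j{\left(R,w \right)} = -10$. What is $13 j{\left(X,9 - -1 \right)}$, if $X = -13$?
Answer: $-130$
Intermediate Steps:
$13 j{\left(X,9 - -1 \right)} = 13 \left(-10\right) = -130$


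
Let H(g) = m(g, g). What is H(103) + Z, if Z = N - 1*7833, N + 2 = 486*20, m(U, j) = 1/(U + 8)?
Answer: 209236/111 ≈ 1885.0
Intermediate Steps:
m(U, j) = 1/(8 + U)
H(g) = 1/(8 + g)
N = 9718 (N = -2 + 486*20 = -2 + 9720 = 9718)
Z = 1885 (Z = 9718 - 1*7833 = 9718 - 7833 = 1885)
H(103) + Z = 1/(8 + 103) + 1885 = 1/111 + 1885 = 209236/111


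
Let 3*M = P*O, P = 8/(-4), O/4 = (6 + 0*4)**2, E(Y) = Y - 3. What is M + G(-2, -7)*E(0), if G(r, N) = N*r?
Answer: -138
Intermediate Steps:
E(Y) = -3 + Y
O = 144 (O = 4*(6 + 0*4)**2 = 4*(6 + 0)**2 = 4*6**2 = 4*36 = 144)
P = -2 (P = 8*(-1/4) = -2)
M = -96 (M = (-2*144)/3 = (1/3)*(-288) = -96)
M + G(-2, -7)*E(0) = -96 + (-7*(-2))*(-3 + 0) = -96 + 14*(-3) = -96 - 42 = -138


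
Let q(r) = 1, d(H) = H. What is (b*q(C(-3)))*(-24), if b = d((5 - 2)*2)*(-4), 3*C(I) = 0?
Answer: 576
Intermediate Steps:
C(I) = 0 (C(I) = (⅓)*0 = 0)
b = -24 (b = ((5 - 2)*2)*(-4) = (3*2)*(-4) = 6*(-4) = -24)
(b*q(C(-3)))*(-24) = -24*1*(-24) = -24*(-24) = 576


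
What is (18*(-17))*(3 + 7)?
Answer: -3060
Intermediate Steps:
(18*(-17))*(3 + 7) = -306*10 = -3060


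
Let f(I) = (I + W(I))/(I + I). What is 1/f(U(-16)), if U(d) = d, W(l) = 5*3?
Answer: 32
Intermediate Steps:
W(l) = 15
f(I) = (15 + I)/(2*I) (f(I) = (I + 15)/(I + I) = (15 + I)/((2*I)) = (15 + I)*(1/(2*I)) = (15 + I)/(2*I))
1/f(U(-16)) = 1/((½)*(15 - 16)/(-16)) = 1/((½)*(-1/16)*(-1)) = 1/(1/32) = 32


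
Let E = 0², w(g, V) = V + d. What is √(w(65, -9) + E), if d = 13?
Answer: 2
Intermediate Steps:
w(g, V) = 13 + V (w(g, V) = V + 13 = 13 + V)
E = 0
√(w(65, -9) + E) = √((13 - 9) + 0) = √(4 + 0) = √4 = 2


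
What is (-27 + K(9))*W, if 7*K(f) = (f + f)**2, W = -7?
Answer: -135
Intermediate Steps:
K(f) = 4*f**2/7 (K(f) = (f + f)**2/7 = (2*f)**2/7 = (4*f**2)/7 = 4*f**2/7)
(-27 + K(9))*W = (-27 + (4/7)*9**2)*(-7) = (-27 + (4/7)*81)*(-7) = (-27 + 324/7)*(-7) = (135/7)*(-7) = -135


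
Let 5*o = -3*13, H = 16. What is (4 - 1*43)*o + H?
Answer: 1601/5 ≈ 320.20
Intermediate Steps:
o = -39/5 (o = (-3*13)/5 = (1/5)*(-39) = -39/5 ≈ -7.8000)
(4 - 1*43)*o + H = (4 - 1*43)*(-39/5) + 16 = (4 - 43)*(-39/5) + 16 = -39*(-39/5) + 16 = 1521/5 + 16 = 1601/5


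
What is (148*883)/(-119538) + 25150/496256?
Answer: -15461584601/14830362432 ≈ -1.0426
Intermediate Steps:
(148*883)/(-119538) + 25150/496256 = 130684*(-1/119538) + 25150*(1/496256) = -65342/59769 + 12575/248128 = -15461584601/14830362432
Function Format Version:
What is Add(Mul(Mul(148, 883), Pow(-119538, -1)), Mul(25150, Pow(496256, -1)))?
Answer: Rational(-15461584601, 14830362432) ≈ -1.0426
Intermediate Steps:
Add(Mul(Mul(148, 883), Pow(-119538, -1)), Mul(25150, Pow(496256, -1))) = Add(Mul(130684, Rational(-1, 119538)), Mul(25150, Rational(1, 496256))) = Add(Rational(-65342, 59769), Rational(12575, 248128)) = Rational(-15461584601, 14830362432)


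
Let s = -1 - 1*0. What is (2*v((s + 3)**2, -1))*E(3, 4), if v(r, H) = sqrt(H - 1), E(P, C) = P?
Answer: 6*I*sqrt(2) ≈ 8.4853*I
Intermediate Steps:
s = -1 (s = -1 + 0 = -1)
v(r, H) = sqrt(-1 + H)
(2*v((s + 3)**2, -1))*E(3, 4) = (2*sqrt(-1 - 1))*3 = (2*sqrt(-2))*3 = (2*(I*sqrt(2)))*3 = (2*I*sqrt(2))*3 = 6*I*sqrt(2)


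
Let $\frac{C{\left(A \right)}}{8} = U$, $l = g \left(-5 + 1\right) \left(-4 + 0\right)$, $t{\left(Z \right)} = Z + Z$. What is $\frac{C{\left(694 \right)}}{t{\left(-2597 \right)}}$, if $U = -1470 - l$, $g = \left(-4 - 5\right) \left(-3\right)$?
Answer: $\frac{7608}{2597} \approx 2.9295$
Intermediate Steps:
$t{\left(Z \right)} = 2 Z$
$g = 27$ ($g = \left(-9\right) \left(-3\right) = 27$)
$l = 432$ ($l = 27 \left(-5 + 1\right) \left(-4 + 0\right) = 27 \left(\left(-4\right) \left(-4\right)\right) = 27 \cdot 16 = 432$)
$U = -1902$ ($U = -1470 - 432 = -1902$)
$C{\left(A \right)} = -15216$ ($C{\left(A \right)} = 8 \left(-1902\right) = -15216$)
$\frac{C{\left(694 \right)}}{t{\left(-2597 \right)}} = - \frac{15216}{2 \left(-2597\right)} = - \frac{15216}{-5194} = \left(-15216\right) \left(- \frac{1}{5194}\right) = \frac{7608}{2597}$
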